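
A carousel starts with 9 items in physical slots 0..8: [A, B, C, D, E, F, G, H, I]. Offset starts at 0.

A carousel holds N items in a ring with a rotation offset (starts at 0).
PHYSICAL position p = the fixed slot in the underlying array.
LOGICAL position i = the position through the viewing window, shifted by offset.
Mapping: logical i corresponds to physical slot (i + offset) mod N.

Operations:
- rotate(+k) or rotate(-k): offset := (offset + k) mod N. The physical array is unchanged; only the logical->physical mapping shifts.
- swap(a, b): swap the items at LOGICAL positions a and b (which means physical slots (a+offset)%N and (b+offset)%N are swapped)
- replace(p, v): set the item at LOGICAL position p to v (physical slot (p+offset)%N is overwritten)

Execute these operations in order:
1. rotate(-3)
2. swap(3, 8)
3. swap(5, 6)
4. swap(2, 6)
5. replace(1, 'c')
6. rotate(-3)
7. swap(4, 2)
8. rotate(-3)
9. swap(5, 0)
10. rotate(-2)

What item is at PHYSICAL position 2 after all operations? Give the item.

Answer: D

Derivation:
After op 1 (rotate(-3)): offset=6, physical=[A,B,C,D,E,F,G,H,I], logical=[G,H,I,A,B,C,D,E,F]
After op 2 (swap(3, 8)): offset=6, physical=[F,B,C,D,E,A,G,H,I], logical=[G,H,I,F,B,C,D,E,A]
After op 3 (swap(5, 6)): offset=6, physical=[F,B,D,C,E,A,G,H,I], logical=[G,H,I,F,B,D,C,E,A]
After op 4 (swap(2, 6)): offset=6, physical=[F,B,D,I,E,A,G,H,C], logical=[G,H,C,F,B,D,I,E,A]
After op 5 (replace(1, 'c')): offset=6, physical=[F,B,D,I,E,A,G,c,C], logical=[G,c,C,F,B,D,I,E,A]
After op 6 (rotate(-3)): offset=3, physical=[F,B,D,I,E,A,G,c,C], logical=[I,E,A,G,c,C,F,B,D]
After op 7 (swap(4, 2)): offset=3, physical=[F,B,D,I,E,c,G,A,C], logical=[I,E,c,G,A,C,F,B,D]
After op 8 (rotate(-3)): offset=0, physical=[F,B,D,I,E,c,G,A,C], logical=[F,B,D,I,E,c,G,A,C]
After op 9 (swap(5, 0)): offset=0, physical=[c,B,D,I,E,F,G,A,C], logical=[c,B,D,I,E,F,G,A,C]
After op 10 (rotate(-2)): offset=7, physical=[c,B,D,I,E,F,G,A,C], logical=[A,C,c,B,D,I,E,F,G]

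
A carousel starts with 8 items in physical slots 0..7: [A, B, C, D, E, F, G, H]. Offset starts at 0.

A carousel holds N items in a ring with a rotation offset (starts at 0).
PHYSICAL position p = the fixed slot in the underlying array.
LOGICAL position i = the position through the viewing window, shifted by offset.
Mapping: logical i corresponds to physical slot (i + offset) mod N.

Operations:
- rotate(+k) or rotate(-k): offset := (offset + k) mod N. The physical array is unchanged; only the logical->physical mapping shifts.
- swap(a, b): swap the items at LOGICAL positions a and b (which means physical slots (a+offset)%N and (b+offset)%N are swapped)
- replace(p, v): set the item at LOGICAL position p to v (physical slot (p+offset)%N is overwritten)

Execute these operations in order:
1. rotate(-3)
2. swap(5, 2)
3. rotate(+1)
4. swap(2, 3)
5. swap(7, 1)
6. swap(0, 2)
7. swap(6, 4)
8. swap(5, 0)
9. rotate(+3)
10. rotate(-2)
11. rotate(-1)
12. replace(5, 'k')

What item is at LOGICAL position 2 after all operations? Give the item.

Answer: G

Derivation:
After op 1 (rotate(-3)): offset=5, physical=[A,B,C,D,E,F,G,H], logical=[F,G,H,A,B,C,D,E]
After op 2 (swap(5, 2)): offset=5, physical=[A,B,H,D,E,F,G,C], logical=[F,G,C,A,B,H,D,E]
After op 3 (rotate(+1)): offset=6, physical=[A,B,H,D,E,F,G,C], logical=[G,C,A,B,H,D,E,F]
After op 4 (swap(2, 3)): offset=6, physical=[B,A,H,D,E,F,G,C], logical=[G,C,B,A,H,D,E,F]
After op 5 (swap(7, 1)): offset=6, physical=[B,A,H,D,E,C,G,F], logical=[G,F,B,A,H,D,E,C]
After op 6 (swap(0, 2)): offset=6, physical=[G,A,H,D,E,C,B,F], logical=[B,F,G,A,H,D,E,C]
After op 7 (swap(6, 4)): offset=6, physical=[G,A,E,D,H,C,B,F], logical=[B,F,G,A,E,D,H,C]
After op 8 (swap(5, 0)): offset=6, physical=[G,A,E,B,H,C,D,F], logical=[D,F,G,A,E,B,H,C]
After op 9 (rotate(+3)): offset=1, physical=[G,A,E,B,H,C,D,F], logical=[A,E,B,H,C,D,F,G]
After op 10 (rotate(-2)): offset=7, physical=[G,A,E,B,H,C,D,F], logical=[F,G,A,E,B,H,C,D]
After op 11 (rotate(-1)): offset=6, physical=[G,A,E,B,H,C,D,F], logical=[D,F,G,A,E,B,H,C]
After op 12 (replace(5, 'k')): offset=6, physical=[G,A,E,k,H,C,D,F], logical=[D,F,G,A,E,k,H,C]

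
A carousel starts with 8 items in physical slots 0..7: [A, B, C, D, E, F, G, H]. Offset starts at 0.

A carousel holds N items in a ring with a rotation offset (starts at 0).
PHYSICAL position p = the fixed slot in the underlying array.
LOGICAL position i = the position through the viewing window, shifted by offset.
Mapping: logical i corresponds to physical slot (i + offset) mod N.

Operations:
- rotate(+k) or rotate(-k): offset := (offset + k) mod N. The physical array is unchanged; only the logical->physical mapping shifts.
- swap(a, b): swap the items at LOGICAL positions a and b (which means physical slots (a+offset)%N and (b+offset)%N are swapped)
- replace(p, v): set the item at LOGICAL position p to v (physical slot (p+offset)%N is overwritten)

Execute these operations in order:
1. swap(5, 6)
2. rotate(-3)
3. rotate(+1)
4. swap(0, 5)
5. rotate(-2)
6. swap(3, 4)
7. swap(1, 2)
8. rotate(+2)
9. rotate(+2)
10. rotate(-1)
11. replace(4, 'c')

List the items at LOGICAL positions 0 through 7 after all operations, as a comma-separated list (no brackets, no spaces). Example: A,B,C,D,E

Answer: A,H,B,C,c,E,D,G

Derivation:
After op 1 (swap(5, 6)): offset=0, physical=[A,B,C,D,E,G,F,H], logical=[A,B,C,D,E,G,F,H]
After op 2 (rotate(-3)): offset=5, physical=[A,B,C,D,E,G,F,H], logical=[G,F,H,A,B,C,D,E]
After op 3 (rotate(+1)): offset=6, physical=[A,B,C,D,E,G,F,H], logical=[F,H,A,B,C,D,E,G]
After op 4 (swap(0, 5)): offset=6, physical=[A,B,C,F,E,G,D,H], logical=[D,H,A,B,C,F,E,G]
After op 5 (rotate(-2)): offset=4, physical=[A,B,C,F,E,G,D,H], logical=[E,G,D,H,A,B,C,F]
After op 6 (swap(3, 4)): offset=4, physical=[H,B,C,F,E,G,D,A], logical=[E,G,D,A,H,B,C,F]
After op 7 (swap(1, 2)): offset=4, physical=[H,B,C,F,E,D,G,A], logical=[E,D,G,A,H,B,C,F]
After op 8 (rotate(+2)): offset=6, physical=[H,B,C,F,E,D,G,A], logical=[G,A,H,B,C,F,E,D]
After op 9 (rotate(+2)): offset=0, physical=[H,B,C,F,E,D,G,A], logical=[H,B,C,F,E,D,G,A]
After op 10 (rotate(-1)): offset=7, physical=[H,B,C,F,E,D,G,A], logical=[A,H,B,C,F,E,D,G]
After op 11 (replace(4, 'c')): offset=7, physical=[H,B,C,c,E,D,G,A], logical=[A,H,B,C,c,E,D,G]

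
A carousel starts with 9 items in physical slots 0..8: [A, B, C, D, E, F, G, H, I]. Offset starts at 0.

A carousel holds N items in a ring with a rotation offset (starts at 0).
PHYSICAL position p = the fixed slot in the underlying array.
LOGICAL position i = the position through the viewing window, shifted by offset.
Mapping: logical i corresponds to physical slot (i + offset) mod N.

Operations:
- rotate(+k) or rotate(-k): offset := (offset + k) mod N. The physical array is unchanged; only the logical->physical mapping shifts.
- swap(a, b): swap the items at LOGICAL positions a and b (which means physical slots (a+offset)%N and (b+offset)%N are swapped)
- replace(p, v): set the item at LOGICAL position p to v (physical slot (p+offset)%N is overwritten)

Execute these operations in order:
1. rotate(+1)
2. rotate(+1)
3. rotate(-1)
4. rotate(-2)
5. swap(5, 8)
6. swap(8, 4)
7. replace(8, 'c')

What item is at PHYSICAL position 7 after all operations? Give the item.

After op 1 (rotate(+1)): offset=1, physical=[A,B,C,D,E,F,G,H,I], logical=[B,C,D,E,F,G,H,I,A]
After op 2 (rotate(+1)): offset=2, physical=[A,B,C,D,E,F,G,H,I], logical=[C,D,E,F,G,H,I,A,B]
After op 3 (rotate(-1)): offset=1, physical=[A,B,C,D,E,F,G,H,I], logical=[B,C,D,E,F,G,H,I,A]
After op 4 (rotate(-2)): offset=8, physical=[A,B,C,D,E,F,G,H,I], logical=[I,A,B,C,D,E,F,G,H]
After op 5 (swap(5, 8)): offset=8, physical=[A,B,C,D,H,F,G,E,I], logical=[I,A,B,C,D,H,F,G,E]
After op 6 (swap(8, 4)): offset=8, physical=[A,B,C,E,H,F,G,D,I], logical=[I,A,B,C,E,H,F,G,D]
After op 7 (replace(8, 'c')): offset=8, physical=[A,B,C,E,H,F,G,c,I], logical=[I,A,B,C,E,H,F,G,c]

Answer: c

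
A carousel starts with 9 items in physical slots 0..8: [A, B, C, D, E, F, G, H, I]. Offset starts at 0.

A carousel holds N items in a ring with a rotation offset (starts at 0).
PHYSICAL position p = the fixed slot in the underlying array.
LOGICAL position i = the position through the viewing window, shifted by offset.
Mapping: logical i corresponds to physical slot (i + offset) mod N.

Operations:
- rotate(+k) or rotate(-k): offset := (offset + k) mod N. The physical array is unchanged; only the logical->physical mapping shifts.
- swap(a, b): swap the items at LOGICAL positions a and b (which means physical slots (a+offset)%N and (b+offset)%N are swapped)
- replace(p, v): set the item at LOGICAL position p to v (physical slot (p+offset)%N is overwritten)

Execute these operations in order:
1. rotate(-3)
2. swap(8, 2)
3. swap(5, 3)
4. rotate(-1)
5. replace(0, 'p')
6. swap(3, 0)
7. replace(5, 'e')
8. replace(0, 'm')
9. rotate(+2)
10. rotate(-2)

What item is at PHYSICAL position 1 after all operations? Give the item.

After op 1 (rotate(-3)): offset=6, physical=[A,B,C,D,E,F,G,H,I], logical=[G,H,I,A,B,C,D,E,F]
After op 2 (swap(8, 2)): offset=6, physical=[A,B,C,D,E,I,G,H,F], logical=[G,H,F,A,B,C,D,E,I]
After op 3 (swap(5, 3)): offset=6, physical=[C,B,A,D,E,I,G,H,F], logical=[G,H,F,C,B,A,D,E,I]
After op 4 (rotate(-1)): offset=5, physical=[C,B,A,D,E,I,G,H,F], logical=[I,G,H,F,C,B,A,D,E]
After op 5 (replace(0, 'p')): offset=5, physical=[C,B,A,D,E,p,G,H,F], logical=[p,G,H,F,C,B,A,D,E]
After op 6 (swap(3, 0)): offset=5, physical=[C,B,A,D,E,F,G,H,p], logical=[F,G,H,p,C,B,A,D,E]
After op 7 (replace(5, 'e')): offset=5, physical=[C,e,A,D,E,F,G,H,p], logical=[F,G,H,p,C,e,A,D,E]
After op 8 (replace(0, 'm')): offset=5, physical=[C,e,A,D,E,m,G,H,p], logical=[m,G,H,p,C,e,A,D,E]
After op 9 (rotate(+2)): offset=7, physical=[C,e,A,D,E,m,G,H,p], logical=[H,p,C,e,A,D,E,m,G]
After op 10 (rotate(-2)): offset=5, physical=[C,e,A,D,E,m,G,H,p], logical=[m,G,H,p,C,e,A,D,E]

Answer: e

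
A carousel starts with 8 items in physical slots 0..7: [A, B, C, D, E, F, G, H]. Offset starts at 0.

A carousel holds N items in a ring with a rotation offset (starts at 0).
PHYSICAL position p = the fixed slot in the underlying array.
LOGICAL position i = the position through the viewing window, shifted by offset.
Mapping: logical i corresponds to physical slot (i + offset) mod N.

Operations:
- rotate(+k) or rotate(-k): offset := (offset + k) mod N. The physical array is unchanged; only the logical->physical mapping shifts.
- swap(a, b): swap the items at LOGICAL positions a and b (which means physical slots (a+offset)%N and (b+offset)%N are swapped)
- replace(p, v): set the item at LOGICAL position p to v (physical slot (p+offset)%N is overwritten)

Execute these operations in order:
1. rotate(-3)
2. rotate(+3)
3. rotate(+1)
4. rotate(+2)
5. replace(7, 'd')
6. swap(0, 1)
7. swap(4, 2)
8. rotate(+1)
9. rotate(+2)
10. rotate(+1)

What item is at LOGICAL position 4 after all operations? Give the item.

After op 1 (rotate(-3)): offset=5, physical=[A,B,C,D,E,F,G,H], logical=[F,G,H,A,B,C,D,E]
After op 2 (rotate(+3)): offset=0, physical=[A,B,C,D,E,F,G,H], logical=[A,B,C,D,E,F,G,H]
After op 3 (rotate(+1)): offset=1, physical=[A,B,C,D,E,F,G,H], logical=[B,C,D,E,F,G,H,A]
After op 4 (rotate(+2)): offset=3, physical=[A,B,C,D,E,F,G,H], logical=[D,E,F,G,H,A,B,C]
After op 5 (replace(7, 'd')): offset=3, physical=[A,B,d,D,E,F,G,H], logical=[D,E,F,G,H,A,B,d]
After op 6 (swap(0, 1)): offset=3, physical=[A,B,d,E,D,F,G,H], logical=[E,D,F,G,H,A,B,d]
After op 7 (swap(4, 2)): offset=3, physical=[A,B,d,E,D,H,G,F], logical=[E,D,H,G,F,A,B,d]
After op 8 (rotate(+1)): offset=4, physical=[A,B,d,E,D,H,G,F], logical=[D,H,G,F,A,B,d,E]
After op 9 (rotate(+2)): offset=6, physical=[A,B,d,E,D,H,G,F], logical=[G,F,A,B,d,E,D,H]
After op 10 (rotate(+1)): offset=7, physical=[A,B,d,E,D,H,G,F], logical=[F,A,B,d,E,D,H,G]

Answer: E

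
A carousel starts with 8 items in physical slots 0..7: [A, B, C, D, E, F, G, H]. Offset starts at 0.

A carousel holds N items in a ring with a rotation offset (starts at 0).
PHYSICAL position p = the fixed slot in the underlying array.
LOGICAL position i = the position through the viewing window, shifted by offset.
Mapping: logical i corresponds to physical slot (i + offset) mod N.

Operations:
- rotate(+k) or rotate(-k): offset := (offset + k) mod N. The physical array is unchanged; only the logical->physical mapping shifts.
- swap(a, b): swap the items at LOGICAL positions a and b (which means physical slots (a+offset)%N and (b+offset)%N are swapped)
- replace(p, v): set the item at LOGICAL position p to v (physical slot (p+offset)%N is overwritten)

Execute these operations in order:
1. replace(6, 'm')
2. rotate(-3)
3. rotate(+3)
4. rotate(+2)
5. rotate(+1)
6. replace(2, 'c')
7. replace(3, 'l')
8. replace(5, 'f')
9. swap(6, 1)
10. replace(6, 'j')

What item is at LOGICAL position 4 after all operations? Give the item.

Answer: H

Derivation:
After op 1 (replace(6, 'm')): offset=0, physical=[A,B,C,D,E,F,m,H], logical=[A,B,C,D,E,F,m,H]
After op 2 (rotate(-3)): offset=5, physical=[A,B,C,D,E,F,m,H], logical=[F,m,H,A,B,C,D,E]
After op 3 (rotate(+3)): offset=0, physical=[A,B,C,D,E,F,m,H], logical=[A,B,C,D,E,F,m,H]
After op 4 (rotate(+2)): offset=2, physical=[A,B,C,D,E,F,m,H], logical=[C,D,E,F,m,H,A,B]
After op 5 (rotate(+1)): offset=3, physical=[A,B,C,D,E,F,m,H], logical=[D,E,F,m,H,A,B,C]
After op 6 (replace(2, 'c')): offset=3, physical=[A,B,C,D,E,c,m,H], logical=[D,E,c,m,H,A,B,C]
After op 7 (replace(3, 'l')): offset=3, physical=[A,B,C,D,E,c,l,H], logical=[D,E,c,l,H,A,B,C]
After op 8 (replace(5, 'f')): offset=3, physical=[f,B,C,D,E,c,l,H], logical=[D,E,c,l,H,f,B,C]
After op 9 (swap(6, 1)): offset=3, physical=[f,E,C,D,B,c,l,H], logical=[D,B,c,l,H,f,E,C]
After op 10 (replace(6, 'j')): offset=3, physical=[f,j,C,D,B,c,l,H], logical=[D,B,c,l,H,f,j,C]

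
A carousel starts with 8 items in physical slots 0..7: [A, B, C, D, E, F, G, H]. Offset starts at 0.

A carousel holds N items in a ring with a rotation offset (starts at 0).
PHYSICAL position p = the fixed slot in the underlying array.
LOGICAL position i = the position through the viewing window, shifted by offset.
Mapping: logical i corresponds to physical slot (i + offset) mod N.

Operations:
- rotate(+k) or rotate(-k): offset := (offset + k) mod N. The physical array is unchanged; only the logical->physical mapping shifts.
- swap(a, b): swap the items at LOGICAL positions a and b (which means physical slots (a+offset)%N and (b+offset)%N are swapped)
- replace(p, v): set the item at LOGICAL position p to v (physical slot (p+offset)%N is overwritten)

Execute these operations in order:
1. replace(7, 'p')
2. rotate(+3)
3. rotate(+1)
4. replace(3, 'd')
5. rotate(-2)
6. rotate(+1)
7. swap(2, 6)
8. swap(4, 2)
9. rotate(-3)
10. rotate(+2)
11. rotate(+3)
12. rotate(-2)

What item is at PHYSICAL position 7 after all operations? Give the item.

Answer: B

Derivation:
After op 1 (replace(7, 'p')): offset=0, physical=[A,B,C,D,E,F,G,p], logical=[A,B,C,D,E,F,G,p]
After op 2 (rotate(+3)): offset=3, physical=[A,B,C,D,E,F,G,p], logical=[D,E,F,G,p,A,B,C]
After op 3 (rotate(+1)): offset=4, physical=[A,B,C,D,E,F,G,p], logical=[E,F,G,p,A,B,C,D]
After op 4 (replace(3, 'd')): offset=4, physical=[A,B,C,D,E,F,G,d], logical=[E,F,G,d,A,B,C,D]
After op 5 (rotate(-2)): offset=2, physical=[A,B,C,D,E,F,G,d], logical=[C,D,E,F,G,d,A,B]
After op 6 (rotate(+1)): offset=3, physical=[A,B,C,D,E,F,G,d], logical=[D,E,F,G,d,A,B,C]
After op 7 (swap(2, 6)): offset=3, physical=[A,F,C,D,E,B,G,d], logical=[D,E,B,G,d,A,F,C]
After op 8 (swap(4, 2)): offset=3, physical=[A,F,C,D,E,d,G,B], logical=[D,E,d,G,B,A,F,C]
After op 9 (rotate(-3)): offset=0, physical=[A,F,C,D,E,d,G,B], logical=[A,F,C,D,E,d,G,B]
After op 10 (rotate(+2)): offset=2, physical=[A,F,C,D,E,d,G,B], logical=[C,D,E,d,G,B,A,F]
After op 11 (rotate(+3)): offset=5, physical=[A,F,C,D,E,d,G,B], logical=[d,G,B,A,F,C,D,E]
After op 12 (rotate(-2)): offset=3, physical=[A,F,C,D,E,d,G,B], logical=[D,E,d,G,B,A,F,C]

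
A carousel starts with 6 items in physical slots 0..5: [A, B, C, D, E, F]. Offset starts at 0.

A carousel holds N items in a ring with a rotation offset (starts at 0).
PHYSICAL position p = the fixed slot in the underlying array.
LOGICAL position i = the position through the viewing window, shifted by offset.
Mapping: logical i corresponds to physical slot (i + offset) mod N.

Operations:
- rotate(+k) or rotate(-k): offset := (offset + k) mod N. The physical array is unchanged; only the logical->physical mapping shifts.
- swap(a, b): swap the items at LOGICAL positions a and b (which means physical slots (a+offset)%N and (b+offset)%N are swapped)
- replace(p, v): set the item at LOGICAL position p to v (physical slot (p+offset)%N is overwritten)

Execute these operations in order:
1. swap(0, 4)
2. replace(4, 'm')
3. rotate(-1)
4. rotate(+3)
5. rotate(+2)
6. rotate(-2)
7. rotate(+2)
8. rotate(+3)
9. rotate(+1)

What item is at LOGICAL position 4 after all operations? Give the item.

After op 1 (swap(0, 4)): offset=0, physical=[E,B,C,D,A,F], logical=[E,B,C,D,A,F]
After op 2 (replace(4, 'm')): offset=0, physical=[E,B,C,D,m,F], logical=[E,B,C,D,m,F]
After op 3 (rotate(-1)): offset=5, physical=[E,B,C,D,m,F], logical=[F,E,B,C,D,m]
After op 4 (rotate(+3)): offset=2, physical=[E,B,C,D,m,F], logical=[C,D,m,F,E,B]
After op 5 (rotate(+2)): offset=4, physical=[E,B,C,D,m,F], logical=[m,F,E,B,C,D]
After op 6 (rotate(-2)): offset=2, physical=[E,B,C,D,m,F], logical=[C,D,m,F,E,B]
After op 7 (rotate(+2)): offset=4, physical=[E,B,C,D,m,F], logical=[m,F,E,B,C,D]
After op 8 (rotate(+3)): offset=1, physical=[E,B,C,D,m,F], logical=[B,C,D,m,F,E]
After op 9 (rotate(+1)): offset=2, physical=[E,B,C,D,m,F], logical=[C,D,m,F,E,B]

Answer: E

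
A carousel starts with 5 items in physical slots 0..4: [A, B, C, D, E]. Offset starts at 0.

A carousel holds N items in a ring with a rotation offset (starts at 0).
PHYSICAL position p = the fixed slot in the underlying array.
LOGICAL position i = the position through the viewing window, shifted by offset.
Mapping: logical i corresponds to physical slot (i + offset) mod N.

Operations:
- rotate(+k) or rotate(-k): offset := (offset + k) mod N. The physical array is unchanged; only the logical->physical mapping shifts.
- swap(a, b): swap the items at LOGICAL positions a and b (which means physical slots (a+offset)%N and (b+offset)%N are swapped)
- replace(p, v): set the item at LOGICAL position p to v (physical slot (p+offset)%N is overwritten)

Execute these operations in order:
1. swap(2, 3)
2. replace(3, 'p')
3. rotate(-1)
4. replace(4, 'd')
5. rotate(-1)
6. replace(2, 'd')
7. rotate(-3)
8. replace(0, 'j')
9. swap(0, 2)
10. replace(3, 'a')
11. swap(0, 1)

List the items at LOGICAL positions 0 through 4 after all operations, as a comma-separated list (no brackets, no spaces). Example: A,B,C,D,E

After op 1 (swap(2, 3)): offset=0, physical=[A,B,D,C,E], logical=[A,B,D,C,E]
After op 2 (replace(3, 'p')): offset=0, physical=[A,B,D,p,E], logical=[A,B,D,p,E]
After op 3 (rotate(-1)): offset=4, physical=[A,B,D,p,E], logical=[E,A,B,D,p]
After op 4 (replace(4, 'd')): offset=4, physical=[A,B,D,d,E], logical=[E,A,B,D,d]
After op 5 (rotate(-1)): offset=3, physical=[A,B,D,d,E], logical=[d,E,A,B,D]
After op 6 (replace(2, 'd')): offset=3, physical=[d,B,D,d,E], logical=[d,E,d,B,D]
After op 7 (rotate(-3)): offset=0, physical=[d,B,D,d,E], logical=[d,B,D,d,E]
After op 8 (replace(0, 'j')): offset=0, physical=[j,B,D,d,E], logical=[j,B,D,d,E]
After op 9 (swap(0, 2)): offset=0, physical=[D,B,j,d,E], logical=[D,B,j,d,E]
After op 10 (replace(3, 'a')): offset=0, physical=[D,B,j,a,E], logical=[D,B,j,a,E]
After op 11 (swap(0, 1)): offset=0, physical=[B,D,j,a,E], logical=[B,D,j,a,E]

Answer: B,D,j,a,E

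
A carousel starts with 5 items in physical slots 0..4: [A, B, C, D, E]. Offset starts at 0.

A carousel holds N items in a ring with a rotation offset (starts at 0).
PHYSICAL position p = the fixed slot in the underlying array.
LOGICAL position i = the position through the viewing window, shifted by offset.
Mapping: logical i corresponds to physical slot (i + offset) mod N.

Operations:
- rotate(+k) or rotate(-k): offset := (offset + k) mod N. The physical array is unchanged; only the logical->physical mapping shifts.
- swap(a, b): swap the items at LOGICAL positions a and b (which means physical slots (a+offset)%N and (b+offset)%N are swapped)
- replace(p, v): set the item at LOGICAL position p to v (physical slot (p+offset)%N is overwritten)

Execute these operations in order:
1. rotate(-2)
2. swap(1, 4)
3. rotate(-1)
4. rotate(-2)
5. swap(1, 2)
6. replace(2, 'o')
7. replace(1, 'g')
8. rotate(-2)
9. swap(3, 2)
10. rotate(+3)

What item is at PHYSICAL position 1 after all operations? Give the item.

Answer: A

Derivation:
After op 1 (rotate(-2)): offset=3, physical=[A,B,C,D,E], logical=[D,E,A,B,C]
After op 2 (swap(1, 4)): offset=3, physical=[A,B,E,D,C], logical=[D,C,A,B,E]
After op 3 (rotate(-1)): offset=2, physical=[A,B,E,D,C], logical=[E,D,C,A,B]
After op 4 (rotate(-2)): offset=0, physical=[A,B,E,D,C], logical=[A,B,E,D,C]
After op 5 (swap(1, 2)): offset=0, physical=[A,E,B,D,C], logical=[A,E,B,D,C]
After op 6 (replace(2, 'o')): offset=0, physical=[A,E,o,D,C], logical=[A,E,o,D,C]
After op 7 (replace(1, 'g')): offset=0, physical=[A,g,o,D,C], logical=[A,g,o,D,C]
After op 8 (rotate(-2)): offset=3, physical=[A,g,o,D,C], logical=[D,C,A,g,o]
After op 9 (swap(3, 2)): offset=3, physical=[g,A,o,D,C], logical=[D,C,g,A,o]
After op 10 (rotate(+3)): offset=1, physical=[g,A,o,D,C], logical=[A,o,D,C,g]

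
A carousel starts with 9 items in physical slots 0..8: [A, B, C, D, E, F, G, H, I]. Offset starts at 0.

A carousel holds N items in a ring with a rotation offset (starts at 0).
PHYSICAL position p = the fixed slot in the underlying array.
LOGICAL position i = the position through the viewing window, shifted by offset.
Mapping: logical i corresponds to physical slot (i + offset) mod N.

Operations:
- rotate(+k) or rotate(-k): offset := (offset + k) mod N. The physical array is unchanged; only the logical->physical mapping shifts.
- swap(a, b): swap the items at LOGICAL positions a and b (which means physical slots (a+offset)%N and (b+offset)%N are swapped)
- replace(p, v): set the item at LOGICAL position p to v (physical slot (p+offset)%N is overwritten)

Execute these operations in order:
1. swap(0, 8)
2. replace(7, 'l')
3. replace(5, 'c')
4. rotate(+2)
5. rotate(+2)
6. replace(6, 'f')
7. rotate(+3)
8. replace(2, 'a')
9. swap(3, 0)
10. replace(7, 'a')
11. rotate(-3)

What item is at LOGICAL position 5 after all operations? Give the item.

After op 1 (swap(0, 8)): offset=0, physical=[I,B,C,D,E,F,G,H,A], logical=[I,B,C,D,E,F,G,H,A]
After op 2 (replace(7, 'l')): offset=0, physical=[I,B,C,D,E,F,G,l,A], logical=[I,B,C,D,E,F,G,l,A]
After op 3 (replace(5, 'c')): offset=0, physical=[I,B,C,D,E,c,G,l,A], logical=[I,B,C,D,E,c,G,l,A]
After op 4 (rotate(+2)): offset=2, physical=[I,B,C,D,E,c,G,l,A], logical=[C,D,E,c,G,l,A,I,B]
After op 5 (rotate(+2)): offset=4, physical=[I,B,C,D,E,c,G,l,A], logical=[E,c,G,l,A,I,B,C,D]
After op 6 (replace(6, 'f')): offset=4, physical=[I,f,C,D,E,c,G,l,A], logical=[E,c,G,l,A,I,f,C,D]
After op 7 (rotate(+3)): offset=7, physical=[I,f,C,D,E,c,G,l,A], logical=[l,A,I,f,C,D,E,c,G]
After op 8 (replace(2, 'a')): offset=7, physical=[a,f,C,D,E,c,G,l,A], logical=[l,A,a,f,C,D,E,c,G]
After op 9 (swap(3, 0)): offset=7, physical=[a,l,C,D,E,c,G,f,A], logical=[f,A,a,l,C,D,E,c,G]
After op 10 (replace(7, 'a')): offset=7, physical=[a,l,C,D,E,a,G,f,A], logical=[f,A,a,l,C,D,E,a,G]
After op 11 (rotate(-3)): offset=4, physical=[a,l,C,D,E,a,G,f,A], logical=[E,a,G,f,A,a,l,C,D]

Answer: a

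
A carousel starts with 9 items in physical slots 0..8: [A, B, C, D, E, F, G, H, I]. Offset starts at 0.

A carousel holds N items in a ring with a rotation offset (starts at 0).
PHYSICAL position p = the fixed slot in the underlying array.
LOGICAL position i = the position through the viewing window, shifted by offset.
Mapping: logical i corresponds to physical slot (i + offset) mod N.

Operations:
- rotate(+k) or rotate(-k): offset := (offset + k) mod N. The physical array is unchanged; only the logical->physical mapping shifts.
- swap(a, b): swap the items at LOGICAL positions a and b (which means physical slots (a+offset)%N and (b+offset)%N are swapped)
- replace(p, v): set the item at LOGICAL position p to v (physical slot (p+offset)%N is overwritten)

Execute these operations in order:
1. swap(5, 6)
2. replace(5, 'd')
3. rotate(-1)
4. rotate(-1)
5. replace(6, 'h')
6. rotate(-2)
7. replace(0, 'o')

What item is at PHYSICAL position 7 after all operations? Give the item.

Answer: H

Derivation:
After op 1 (swap(5, 6)): offset=0, physical=[A,B,C,D,E,G,F,H,I], logical=[A,B,C,D,E,G,F,H,I]
After op 2 (replace(5, 'd')): offset=0, physical=[A,B,C,D,E,d,F,H,I], logical=[A,B,C,D,E,d,F,H,I]
After op 3 (rotate(-1)): offset=8, physical=[A,B,C,D,E,d,F,H,I], logical=[I,A,B,C,D,E,d,F,H]
After op 4 (rotate(-1)): offset=7, physical=[A,B,C,D,E,d,F,H,I], logical=[H,I,A,B,C,D,E,d,F]
After op 5 (replace(6, 'h')): offset=7, physical=[A,B,C,D,h,d,F,H,I], logical=[H,I,A,B,C,D,h,d,F]
After op 6 (rotate(-2)): offset=5, physical=[A,B,C,D,h,d,F,H,I], logical=[d,F,H,I,A,B,C,D,h]
After op 7 (replace(0, 'o')): offset=5, physical=[A,B,C,D,h,o,F,H,I], logical=[o,F,H,I,A,B,C,D,h]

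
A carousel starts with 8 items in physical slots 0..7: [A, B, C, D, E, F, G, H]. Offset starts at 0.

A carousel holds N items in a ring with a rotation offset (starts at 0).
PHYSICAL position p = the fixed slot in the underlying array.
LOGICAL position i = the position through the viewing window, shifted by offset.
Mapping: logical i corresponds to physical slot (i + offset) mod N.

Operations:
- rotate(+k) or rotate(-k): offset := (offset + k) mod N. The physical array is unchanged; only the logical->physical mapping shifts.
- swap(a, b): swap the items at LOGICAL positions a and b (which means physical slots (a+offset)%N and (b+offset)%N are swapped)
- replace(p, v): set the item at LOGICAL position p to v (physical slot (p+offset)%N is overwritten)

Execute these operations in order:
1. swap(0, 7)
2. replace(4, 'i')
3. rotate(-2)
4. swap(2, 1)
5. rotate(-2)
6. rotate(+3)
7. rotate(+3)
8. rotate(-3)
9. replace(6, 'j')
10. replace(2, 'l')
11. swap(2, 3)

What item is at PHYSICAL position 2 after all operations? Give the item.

Answer: l

Derivation:
After op 1 (swap(0, 7)): offset=0, physical=[H,B,C,D,E,F,G,A], logical=[H,B,C,D,E,F,G,A]
After op 2 (replace(4, 'i')): offset=0, physical=[H,B,C,D,i,F,G,A], logical=[H,B,C,D,i,F,G,A]
After op 3 (rotate(-2)): offset=6, physical=[H,B,C,D,i,F,G,A], logical=[G,A,H,B,C,D,i,F]
After op 4 (swap(2, 1)): offset=6, physical=[A,B,C,D,i,F,G,H], logical=[G,H,A,B,C,D,i,F]
After op 5 (rotate(-2)): offset=4, physical=[A,B,C,D,i,F,G,H], logical=[i,F,G,H,A,B,C,D]
After op 6 (rotate(+3)): offset=7, physical=[A,B,C,D,i,F,G,H], logical=[H,A,B,C,D,i,F,G]
After op 7 (rotate(+3)): offset=2, physical=[A,B,C,D,i,F,G,H], logical=[C,D,i,F,G,H,A,B]
After op 8 (rotate(-3)): offset=7, physical=[A,B,C,D,i,F,G,H], logical=[H,A,B,C,D,i,F,G]
After op 9 (replace(6, 'j')): offset=7, physical=[A,B,C,D,i,j,G,H], logical=[H,A,B,C,D,i,j,G]
After op 10 (replace(2, 'l')): offset=7, physical=[A,l,C,D,i,j,G,H], logical=[H,A,l,C,D,i,j,G]
After op 11 (swap(2, 3)): offset=7, physical=[A,C,l,D,i,j,G,H], logical=[H,A,C,l,D,i,j,G]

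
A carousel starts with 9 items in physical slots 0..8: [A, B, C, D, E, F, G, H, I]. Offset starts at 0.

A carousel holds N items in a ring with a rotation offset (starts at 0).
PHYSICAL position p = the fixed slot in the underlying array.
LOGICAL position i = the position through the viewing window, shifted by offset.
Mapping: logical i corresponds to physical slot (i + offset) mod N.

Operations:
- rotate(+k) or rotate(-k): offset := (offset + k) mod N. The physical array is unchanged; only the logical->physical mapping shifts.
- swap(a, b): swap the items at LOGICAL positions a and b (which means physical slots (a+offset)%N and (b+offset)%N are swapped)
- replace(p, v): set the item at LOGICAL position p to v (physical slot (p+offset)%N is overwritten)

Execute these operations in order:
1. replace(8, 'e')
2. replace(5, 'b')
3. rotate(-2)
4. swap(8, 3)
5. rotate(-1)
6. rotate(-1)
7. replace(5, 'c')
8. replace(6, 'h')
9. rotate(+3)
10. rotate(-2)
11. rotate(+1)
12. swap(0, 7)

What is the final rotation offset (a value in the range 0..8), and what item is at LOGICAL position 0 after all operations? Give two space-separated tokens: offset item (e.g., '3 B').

After op 1 (replace(8, 'e')): offset=0, physical=[A,B,C,D,E,F,G,H,e], logical=[A,B,C,D,E,F,G,H,e]
After op 2 (replace(5, 'b')): offset=0, physical=[A,B,C,D,E,b,G,H,e], logical=[A,B,C,D,E,b,G,H,e]
After op 3 (rotate(-2)): offset=7, physical=[A,B,C,D,E,b,G,H,e], logical=[H,e,A,B,C,D,E,b,G]
After op 4 (swap(8, 3)): offset=7, physical=[A,G,C,D,E,b,B,H,e], logical=[H,e,A,G,C,D,E,b,B]
After op 5 (rotate(-1)): offset=6, physical=[A,G,C,D,E,b,B,H,e], logical=[B,H,e,A,G,C,D,E,b]
After op 6 (rotate(-1)): offset=5, physical=[A,G,C,D,E,b,B,H,e], logical=[b,B,H,e,A,G,C,D,E]
After op 7 (replace(5, 'c')): offset=5, physical=[A,c,C,D,E,b,B,H,e], logical=[b,B,H,e,A,c,C,D,E]
After op 8 (replace(6, 'h')): offset=5, physical=[A,c,h,D,E,b,B,H,e], logical=[b,B,H,e,A,c,h,D,E]
After op 9 (rotate(+3)): offset=8, physical=[A,c,h,D,E,b,B,H,e], logical=[e,A,c,h,D,E,b,B,H]
After op 10 (rotate(-2)): offset=6, physical=[A,c,h,D,E,b,B,H,e], logical=[B,H,e,A,c,h,D,E,b]
After op 11 (rotate(+1)): offset=7, physical=[A,c,h,D,E,b,B,H,e], logical=[H,e,A,c,h,D,E,b,B]
After op 12 (swap(0, 7)): offset=7, physical=[A,c,h,D,E,H,B,b,e], logical=[b,e,A,c,h,D,E,H,B]

Answer: 7 b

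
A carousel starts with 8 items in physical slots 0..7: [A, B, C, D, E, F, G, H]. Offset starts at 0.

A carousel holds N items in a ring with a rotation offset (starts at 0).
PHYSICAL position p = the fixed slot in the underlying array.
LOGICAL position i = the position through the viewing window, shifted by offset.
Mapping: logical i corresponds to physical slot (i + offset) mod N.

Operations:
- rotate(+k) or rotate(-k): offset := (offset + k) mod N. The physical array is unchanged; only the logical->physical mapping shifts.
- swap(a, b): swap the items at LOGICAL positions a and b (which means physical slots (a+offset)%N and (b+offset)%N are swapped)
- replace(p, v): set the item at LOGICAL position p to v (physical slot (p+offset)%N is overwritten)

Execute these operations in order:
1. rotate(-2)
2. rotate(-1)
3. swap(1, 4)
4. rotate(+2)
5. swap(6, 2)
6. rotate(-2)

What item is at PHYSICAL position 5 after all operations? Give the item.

Answer: G

Derivation:
After op 1 (rotate(-2)): offset=6, physical=[A,B,C,D,E,F,G,H], logical=[G,H,A,B,C,D,E,F]
After op 2 (rotate(-1)): offset=5, physical=[A,B,C,D,E,F,G,H], logical=[F,G,H,A,B,C,D,E]
After op 3 (swap(1, 4)): offset=5, physical=[A,G,C,D,E,F,B,H], logical=[F,B,H,A,G,C,D,E]
After op 4 (rotate(+2)): offset=7, physical=[A,G,C,D,E,F,B,H], logical=[H,A,G,C,D,E,F,B]
After op 5 (swap(6, 2)): offset=7, physical=[A,F,C,D,E,G,B,H], logical=[H,A,F,C,D,E,G,B]
After op 6 (rotate(-2)): offset=5, physical=[A,F,C,D,E,G,B,H], logical=[G,B,H,A,F,C,D,E]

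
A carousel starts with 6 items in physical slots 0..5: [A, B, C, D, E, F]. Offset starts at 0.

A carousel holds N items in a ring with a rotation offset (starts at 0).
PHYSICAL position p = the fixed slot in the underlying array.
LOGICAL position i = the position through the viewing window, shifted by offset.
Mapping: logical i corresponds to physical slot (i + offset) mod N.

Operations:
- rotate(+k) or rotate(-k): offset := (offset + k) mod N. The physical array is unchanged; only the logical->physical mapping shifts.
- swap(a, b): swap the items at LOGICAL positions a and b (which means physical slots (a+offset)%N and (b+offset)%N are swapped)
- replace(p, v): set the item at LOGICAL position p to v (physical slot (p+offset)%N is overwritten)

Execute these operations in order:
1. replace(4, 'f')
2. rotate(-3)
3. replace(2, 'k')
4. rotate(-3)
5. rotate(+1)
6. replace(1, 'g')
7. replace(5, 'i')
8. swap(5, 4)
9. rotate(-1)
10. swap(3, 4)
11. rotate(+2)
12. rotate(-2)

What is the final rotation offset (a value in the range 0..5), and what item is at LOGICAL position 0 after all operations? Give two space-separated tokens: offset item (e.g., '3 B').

Answer: 0 k

Derivation:
After op 1 (replace(4, 'f')): offset=0, physical=[A,B,C,D,f,F], logical=[A,B,C,D,f,F]
After op 2 (rotate(-3)): offset=3, physical=[A,B,C,D,f,F], logical=[D,f,F,A,B,C]
After op 3 (replace(2, 'k')): offset=3, physical=[A,B,C,D,f,k], logical=[D,f,k,A,B,C]
After op 4 (rotate(-3)): offset=0, physical=[A,B,C,D,f,k], logical=[A,B,C,D,f,k]
After op 5 (rotate(+1)): offset=1, physical=[A,B,C,D,f,k], logical=[B,C,D,f,k,A]
After op 6 (replace(1, 'g')): offset=1, physical=[A,B,g,D,f,k], logical=[B,g,D,f,k,A]
After op 7 (replace(5, 'i')): offset=1, physical=[i,B,g,D,f,k], logical=[B,g,D,f,k,i]
After op 8 (swap(5, 4)): offset=1, physical=[k,B,g,D,f,i], logical=[B,g,D,f,i,k]
After op 9 (rotate(-1)): offset=0, physical=[k,B,g,D,f,i], logical=[k,B,g,D,f,i]
After op 10 (swap(3, 4)): offset=0, physical=[k,B,g,f,D,i], logical=[k,B,g,f,D,i]
After op 11 (rotate(+2)): offset=2, physical=[k,B,g,f,D,i], logical=[g,f,D,i,k,B]
After op 12 (rotate(-2)): offset=0, physical=[k,B,g,f,D,i], logical=[k,B,g,f,D,i]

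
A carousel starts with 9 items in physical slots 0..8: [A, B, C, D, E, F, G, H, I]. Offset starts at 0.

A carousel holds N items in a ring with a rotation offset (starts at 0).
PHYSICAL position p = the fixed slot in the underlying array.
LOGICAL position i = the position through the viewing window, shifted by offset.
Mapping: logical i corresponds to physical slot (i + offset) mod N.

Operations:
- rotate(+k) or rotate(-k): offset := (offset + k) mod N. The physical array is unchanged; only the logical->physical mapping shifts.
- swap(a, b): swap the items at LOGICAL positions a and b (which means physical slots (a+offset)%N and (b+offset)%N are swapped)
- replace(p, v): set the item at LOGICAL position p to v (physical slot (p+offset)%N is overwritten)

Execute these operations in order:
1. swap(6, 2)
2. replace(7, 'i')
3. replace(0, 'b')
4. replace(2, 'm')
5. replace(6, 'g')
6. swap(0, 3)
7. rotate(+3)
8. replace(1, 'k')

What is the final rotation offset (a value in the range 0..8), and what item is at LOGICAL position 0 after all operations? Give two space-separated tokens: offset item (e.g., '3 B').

After op 1 (swap(6, 2)): offset=0, physical=[A,B,G,D,E,F,C,H,I], logical=[A,B,G,D,E,F,C,H,I]
After op 2 (replace(7, 'i')): offset=0, physical=[A,B,G,D,E,F,C,i,I], logical=[A,B,G,D,E,F,C,i,I]
After op 3 (replace(0, 'b')): offset=0, physical=[b,B,G,D,E,F,C,i,I], logical=[b,B,G,D,E,F,C,i,I]
After op 4 (replace(2, 'm')): offset=0, physical=[b,B,m,D,E,F,C,i,I], logical=[b,B,m,D,E,F,C,i,I]
After op 5 (replace(6, 'g')): offset=0, physical=[b,B,m,D,E,F,g,i,I], logical=[b,B,m,D,E,F,g,i,I]
After op 6 (swap(0, 3)): offset=0, physical=[D,B,m,b,E,F,g,i,I], logical=[D,B,m,b,E,F,g,i,I]
After op 7 (rotate(+3)): offset=3, physical=[D,B,m,b,E,F,g,i,I], logical=[b,E,F,g,i,I,D,B,m]
After op 8 (replace(1, 'k')): offset=3, physical=[D,B,m,b,k,F,g,i,I], logical=[b,k,F,g,i,I,D,B,m]

Answer: 3 b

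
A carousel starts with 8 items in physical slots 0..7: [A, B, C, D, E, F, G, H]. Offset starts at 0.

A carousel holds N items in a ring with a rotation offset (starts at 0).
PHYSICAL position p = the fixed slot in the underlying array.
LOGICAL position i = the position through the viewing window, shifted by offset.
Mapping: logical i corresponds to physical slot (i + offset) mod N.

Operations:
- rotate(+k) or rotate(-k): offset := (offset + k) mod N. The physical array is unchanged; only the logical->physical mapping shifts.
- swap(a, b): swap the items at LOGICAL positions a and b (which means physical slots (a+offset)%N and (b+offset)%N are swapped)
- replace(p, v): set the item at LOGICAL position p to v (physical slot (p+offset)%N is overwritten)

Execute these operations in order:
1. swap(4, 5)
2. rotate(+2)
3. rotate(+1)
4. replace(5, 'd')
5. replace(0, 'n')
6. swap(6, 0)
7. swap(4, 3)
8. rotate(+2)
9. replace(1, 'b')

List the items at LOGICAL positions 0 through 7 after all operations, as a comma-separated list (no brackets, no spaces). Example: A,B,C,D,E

Answer: E,b,G,d,n,C,B,F

Derivation:
After op 1 (swap(4, 5)): offset=0, physical=[A,B,C,D,F,E,G,H], logical=[A,B,C,D,F,E,G,H]
After op 2 (rotate(+2)): offset=2, physical=[A,B,C,D,F,E,G,H], logical=[C,D,F,E,G,H,A,B]
After op 3 (rotate(+1)): offset=3, physical=[A,B,C,D,F,E,G,H], logical=[D,F,E,G,H,A,B,C]
After op 4 (replace(5, 'd')): offset=3, physical=[d,B,C,D,F,E,G,H], logical=[D,F,E,G,H,d,B,C]
After op 5 (replace(0, 'n')): offset=3, physical=[d,B,C,n,F,E,G,H], logical=[n,F,E,G,H,d,B,C]
After op 6 (swap(6, 0)): offset=3, physical=[d,n,C,B,F,E,G,H], logical=[B,F,E,G,H,d,n,C]
After op 7 (swap(4, 3)): offset=3, physical=[d,n,C,B,F,E,H,G], logical=[B,F,E,H,G,d,n,C]
After op 8 (rotate(+2)): offset=5, physical=[d,n,C,B,F,E,H,G], logical=[E,H,G,d,n,C,B,F]
After op 9 (replace(1, 'b')): offset=5, physical=[d,n,C,B,F,E,b,G], logical=[E,b,G,d,n,C,B,F]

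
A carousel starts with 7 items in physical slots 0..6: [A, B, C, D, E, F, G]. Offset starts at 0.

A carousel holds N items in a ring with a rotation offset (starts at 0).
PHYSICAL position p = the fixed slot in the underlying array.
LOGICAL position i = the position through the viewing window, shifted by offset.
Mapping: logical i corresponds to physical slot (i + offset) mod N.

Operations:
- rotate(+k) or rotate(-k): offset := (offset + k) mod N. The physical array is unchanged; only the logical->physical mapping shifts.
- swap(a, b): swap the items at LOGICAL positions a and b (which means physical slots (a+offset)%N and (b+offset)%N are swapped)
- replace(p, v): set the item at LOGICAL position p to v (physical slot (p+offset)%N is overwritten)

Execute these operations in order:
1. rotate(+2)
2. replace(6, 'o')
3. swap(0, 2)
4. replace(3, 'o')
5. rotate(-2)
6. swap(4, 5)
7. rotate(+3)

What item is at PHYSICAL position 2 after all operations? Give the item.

After op 1 (rotate(+2)): offset=2, physical=[A,B,C,D,E,F,G], logical=[C,D,E,F,G,A,B]
After op 2 (replace(6, 'o')): offset=2, physical=[A,o,C,D,E,F,G], logical=[C,D,E,F,G,A,o]
After op 3 (swap(0, 2)): offset=2, physical=[A,o,E,D,C,F,G], logical=[E,D,C,F,G,A,o]
After op 4 (replace(3, 'o')): offset=2, physical=[A,o,E,D,C,o,G], logical=[E,D,C,o,G,A,o]
After op 5 (rotate(-2)): offset=0, physical=[A,o,E,D,C,o,G], logical=[A,o,E,D,C,o,G]
After op 6 (swap(4, 5)): offset=0, physical=[A,o,E,D,o,C,G], logical=[A,o,E,D,o,C,G]
After op 7 (rotate(+3)): offset=3, physical=[A,o,E,D,o,C,G], logical=[D,o,C,G,A,o,E]

Answer: E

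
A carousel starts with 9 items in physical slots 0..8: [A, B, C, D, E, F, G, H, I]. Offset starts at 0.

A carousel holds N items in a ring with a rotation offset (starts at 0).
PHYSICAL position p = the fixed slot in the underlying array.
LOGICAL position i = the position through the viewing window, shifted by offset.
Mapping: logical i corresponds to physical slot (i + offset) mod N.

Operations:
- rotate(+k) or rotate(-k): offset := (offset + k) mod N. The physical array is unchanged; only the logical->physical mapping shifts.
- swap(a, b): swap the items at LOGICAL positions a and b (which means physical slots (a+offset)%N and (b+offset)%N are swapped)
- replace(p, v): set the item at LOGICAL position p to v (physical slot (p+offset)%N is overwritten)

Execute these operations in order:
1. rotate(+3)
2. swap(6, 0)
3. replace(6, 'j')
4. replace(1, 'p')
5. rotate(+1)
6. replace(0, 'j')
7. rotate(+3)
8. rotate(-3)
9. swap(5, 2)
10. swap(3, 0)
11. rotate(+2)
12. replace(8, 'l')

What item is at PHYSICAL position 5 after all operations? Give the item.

After op 1 (rotate(+3)): offset=3, physical=[A,B,C,D,E,F,G,H,I], logical=[D,E,F,G,H,I,A,B,C]
After op 2 (swap(6, 0)): offset=3, physical=[D,B,C,A,E,F,G,H,I], logical=[A,E,F,G,H,I,D,B,C]
After op 3 (replace(6, 'j')): offset=3, physical=[j,B,C,A,E,F,G,H,I], logical=[A,E,F,G,H,I,j,B,C]
After op 4 (replace(1, 'p')): offset=3, physical=[j,B,C,A,p,F,G,H,I], logical=[A,p,F,G,H,I,j,B,C]
After op 5 (rotate(+1)): offset=4, physical=[j,B,C,A,p,F,G,H,I], logical=[p,F,G,H,I,j,B,C,A]
After op 6 (replace(0, 'j')): offset=4, physical=[j,B,C,A,j,F,G,H,I], logical=[j,F,G,H,I,j,B,C,A]
After op 7 (rotate(+3)): offset=7, physical=[j,B,C,A,j,F,G,H,I], logical=[H,I,j,B,C,A,j,F,G]
After op 8 (rotate(-3)): offset=4, physical=[j,B,C,A,j,F,G,H,I], logical=[j,F,G,H,I,j,B,C,A]
After op 9 (swap(5, 2)): offset=4, physical=[G,B,C,A,j,F,j,H,I], logical=[j,F,j,H,I,G,B,C,A]
After op 10 (swap(3, 0)): offset=4, physical=[G,B,C,A,H,F,j,j,I], logical=[H,F,j,j,I,G,B,C,A]
After op 11 (rotate(+2)): offset=6, physical=[G,B,C,A,H,F,j,j,I], logical=[j,j,I,G,B,C,A,H,F]
After op 12 (replace(8, 'l')): offset=6, physical=[G,B,C,A,H,l,j,j,I], logical=[j,j,I,G,B,C,A,H,l]

Answer: l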